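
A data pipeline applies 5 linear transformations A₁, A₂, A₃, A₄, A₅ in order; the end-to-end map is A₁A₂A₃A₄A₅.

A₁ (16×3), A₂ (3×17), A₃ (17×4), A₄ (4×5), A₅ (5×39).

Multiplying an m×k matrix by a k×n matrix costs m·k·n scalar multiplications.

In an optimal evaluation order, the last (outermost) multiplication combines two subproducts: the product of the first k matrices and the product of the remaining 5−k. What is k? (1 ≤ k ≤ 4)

Adjacent pairs: A₁A₂ = 16·3·17 = 816; A₂A₃ = 3·17·4 = 204; A₃A₄ = 17·4·5 = 340; A₄A₅ = 4·5·39 = 780.
Length 3: A₁..A₃: k=1: 0+204+16·3·4=396; k=2: 816+0+16·17·4=1904 → min 396 | A₂..A₄: k=2: 0+340+3·17·5=595; k=3: 204+0+3·4·5=264 → min 264 | A₃..A₅: k=3: 0+780+17·4·39=3432; k=4: 340+0+17·5·39=3655 → min 3432.
Length 4: A₁..A₄: k=1: 0+264+16·3·5=504; k=2: 816+340+16·17·5=2516; k=3: 396+0+16·4·5=716 → min 504 | A₂..A₅: k=2: 0+3432+3·17·39=5421; k=3: 204+780+3·4·39=1452; k=4: 264+0+3·5·39=849 → min 849.
Top-level splits: k=1: (A₁..A₁)·(A₂..A₅) → 0+849+16·3·39 = 2721; k=2: (A₁..A₂)·(A₃..A₅) → 816+3432+16·17·39 = 14856; k=3: (A₁..A₃)·(A₄..A₅) → 396+780+16·4·39 = 3672; k=4: (A₁..A₄)·(A₅..A₅) → 504+0+16·5·39 = 3624.
Best split is after A₁, i.e. k = 1.

1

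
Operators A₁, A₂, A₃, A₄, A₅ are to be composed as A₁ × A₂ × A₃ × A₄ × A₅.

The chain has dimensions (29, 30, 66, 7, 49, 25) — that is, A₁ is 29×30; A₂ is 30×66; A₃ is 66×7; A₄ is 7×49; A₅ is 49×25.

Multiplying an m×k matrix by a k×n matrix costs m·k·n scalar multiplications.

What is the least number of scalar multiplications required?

33600

Adjacent pairs: A₁A₂ = 29·30·66 = 57420; A₂A₃ = 30·66·7 = 13860; A₃A₄ = 66·7·49 = 22638; A₄A₅ = 7·49·25 = 8575.
Length 3: A₁..A₃: k=1: 0+13860+29·30·7=19950; k=2: 57420+0+29·66·7=70818 → min 19950 | A₂..A₄: k=2: 0+22638+30·66·49=119658; k=3: 13860+0+30·7·49=24150 → min 24150 | A₃..A₅: k=3: 0+8575+66·7·25=20125; k=4: 22638+0+66·49·25=103488 → min 20125.
Length 4: A₁..A₄: k=1: 0+24150+29·30·49=66780; k=2: 57420+22638+29·66·49=173844; k=3: 19950+0+29·7·49=29897 → min 29897 | A₂..A₅: k=2: 0+20125+30·66·25=69625; k=3: 13860+8575+30·7·25=27685; k=4: 24150+0+30·49·25=60900 → min 27685.
Length 5: A₁..A₅: k=1: 0+27685+29·30·25=49435; k=2: 57420+20125+29·66·25=125395; k=3: 19950+8575+29·7·25=33600; k=4: 29897+0+29·49·25=65422 → min 33600.
Optimal order: ((A₁ × (A₂ × A₃)) × (A₄ × A₅)) with cost 33600.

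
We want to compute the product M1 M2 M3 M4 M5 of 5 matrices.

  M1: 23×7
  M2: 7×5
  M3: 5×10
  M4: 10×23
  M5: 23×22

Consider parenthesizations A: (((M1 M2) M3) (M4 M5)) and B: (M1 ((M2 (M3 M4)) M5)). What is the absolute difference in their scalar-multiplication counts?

3036

Order A = (((M1 M2) M3) (M4 M5)): (M1 M2): 23×7 by 7×5 → 23×5, cost 23·7·5 = 805; ((M1 M2) M3): 23×5 by 5×10 → 23×10, cost 23·5·10 = 1150; cumulative 1955; (M4 M5): 10×23 by 23×22 → 10×22, cost 10·23·22 = 5060; (((M1 M2) M3) (M4 M5)): 23×10 by 10×22 → 23×22, cost 23·10·22 = 5060; cumulative 12075. Total 12075.
Order B = (M1 ((M2 (M3 M4)) M5)): (M3 M4): 5×10 by 10×23 → 5×23, cost 5·10·23 = 1150; (M2 (M3 M4)): 7×5 by 5×23 → 7×23, cost 7·5·23 = 805; cumulative 1955; ((M2 (M3 M4)) M5): 7×23 by 23×22 → 7×22, cost 7·23·22 = 3542; cumulative 5497; (M1 ((M2 (M3 M4)) M5)): 23×7 by 7×22 → 23×22, cost 23·7·22 = 3542; cumulative 9039. Total 9039.
Difference: |12075 − 9039| = 3036.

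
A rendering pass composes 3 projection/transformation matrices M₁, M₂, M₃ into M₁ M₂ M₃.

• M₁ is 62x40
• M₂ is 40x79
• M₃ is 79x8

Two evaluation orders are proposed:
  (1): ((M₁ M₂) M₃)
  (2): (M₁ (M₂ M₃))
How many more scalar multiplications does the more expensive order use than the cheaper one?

189984

Order (1) = ((M₁ M₂) M₃): (M₁ M₂): 62×40 by 40×79 → 62×79, cost 62·40·79 = 195920; ((M₁ M₂) M₃): 62×79 by 79×8 → 62×8, cost 62·79·8 = 39184; cumulative 235104. Total 235104.
Order (2) = (M₁ (M₂ M₃)): (M₂ M₃): 40×79 by 79×8 → 40×8, cost 40·79·8 = 25280; (M₁ (M₂ M₃)): 62×40 by 40×8 → 62×8, cost 62·40·8 = 19840; cumulative 45120. Total 45120.
Difference: |235104 − 45120| = 189984.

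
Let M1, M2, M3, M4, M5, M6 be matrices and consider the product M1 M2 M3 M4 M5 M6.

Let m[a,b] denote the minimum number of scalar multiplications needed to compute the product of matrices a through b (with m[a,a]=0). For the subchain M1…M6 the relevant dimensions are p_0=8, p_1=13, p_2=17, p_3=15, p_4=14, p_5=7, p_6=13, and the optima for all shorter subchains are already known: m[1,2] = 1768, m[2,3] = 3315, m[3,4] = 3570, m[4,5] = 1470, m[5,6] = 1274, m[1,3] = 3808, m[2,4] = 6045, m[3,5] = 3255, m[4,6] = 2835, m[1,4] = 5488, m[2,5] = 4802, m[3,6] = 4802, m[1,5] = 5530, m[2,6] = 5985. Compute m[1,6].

m[1,6] = min over k∈[1,5] of m[1,k]+m[k+1,6]+p_{0}·p_k·p_{6}.
k=1: 0 + 5985 + 8·13·13 = 7337; k=2: 1768 + 4802 + 8·17·13 = 8338; k=3: 3808 + 2835 + 8·15·13 = 8203; k=4: 5488 + 1274 + 8·14·13 = 8218; k=5: 5530 + 0 + 8·7·13 = 6258.
Minimum: 6258 at k=5.

6258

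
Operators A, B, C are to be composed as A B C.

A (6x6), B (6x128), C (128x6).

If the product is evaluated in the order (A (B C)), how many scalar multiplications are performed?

(B C): 6×128 by 128×6 → 6×6, cost 6·128·6 = 4608
(A (B C)): 6×6 by 6×6 → 6×6, cost 6·6·6 = 216; cumulative 4824
Total: 4824 scalar multiplications.

4824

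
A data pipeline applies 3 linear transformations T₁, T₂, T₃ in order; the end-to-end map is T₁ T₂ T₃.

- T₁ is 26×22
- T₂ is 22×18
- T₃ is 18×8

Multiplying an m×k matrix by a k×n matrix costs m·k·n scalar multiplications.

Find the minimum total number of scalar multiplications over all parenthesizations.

7744

Order (T₁ (T₂ T₃)): (T₂ T₃): 22×18 by 18×8 → 22×8, cost 22·18·8 = 3168; (T₁ (T₂ T₃)): 26×22 by 22×8 → 26×8, cost 26·22·8 = 4576; cumulative 7744. Total 7744.
Order ((T₁ T₂) T₃): (T₁ T₂): 26×22 by 22×18 → 26×18, cost 26·22·18 = 10296; ((T₁ T₂) T₃): 26×18 by 18×8 → 26×8, cost 26·18·8 = 3744; cumulative 14040. Total 14040.
Minimum: 7744.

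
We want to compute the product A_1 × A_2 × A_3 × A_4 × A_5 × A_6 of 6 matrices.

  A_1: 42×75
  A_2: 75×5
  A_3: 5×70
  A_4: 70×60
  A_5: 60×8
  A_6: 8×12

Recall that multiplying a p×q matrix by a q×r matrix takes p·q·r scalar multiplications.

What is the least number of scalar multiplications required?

42150

Adjacent pairs: A_1A_2 = 42·75·5 = 15750; A_2A_3 = 75·5·70 = 26250; A_3A_4 = 5·70·60 = 21000; A_4A_5 = 70·60·8 = 33600; A_5A_6 = 60·8·12 = 5760.
Length 3: A_1..A_3: k=1: 0+26250+42·75·70=246750; k=2: 15750+0+42·5·70=30450 → min 30450 | A_2..A_4: k=2: 0+21000+75·5·60=43500; k=3: 26250+0+75·70·60=341250 → min 43500 | A_3..A_5: k=3: 0+33600+5·70·8=36400; k=4: 21000+0+5·60·8=23400 → min 23400 | A_4..A_6: k=4: 0+5760+70·60·12=56160; k=5: 33600+0+70·8·12=40320 → min 40320.
Length 4: A_1..A_4: k=1: 0+43500+42·75·60=232500; k=2: 15750+21000+42·5·60=49350; k=3: 30450+0+42·70·60=206850 → min 49350 | A_2..A_5: k=2: 0+23400+75·5·8=26400; k=3: 26250+33600+75·70·8=101850; k=4: 43500+0+75·60·8=79500 → min 26400 | A_3..A_6: k=3: 0+40320+5·70·12=44520; k=4: 21000+5760+5·60·12=30360; k=5: 23400+0+5·8·12=23880 → min 23880.
Length 5: A_1..A_5: k=1: 0+26400+42·75·8=51600; k=2: 15750+23400+42·5·8=40830; k=3: 30450+33600+42·70·8=87570; k=4: 49350+0+42·60·8=69510 → min 40830 | A_2..A_6: k=2: 0+23880+75·5·12=28380; k=3: 26250+40320+75·70·12=129570; k=4: 43500+5760+75·60·12=103260; k=5: 26400+0+75·8·12=33600 → min 28380.
Length 6: A_1..A_6: k=1: 0+28380+42·75·12=66180; k=2: 15750+23880+42·5·12=42150; k=3: 30450+40320+42·70·12=106050; k=4: 49350+5760+42·60·12=85350; k=5: 40830+0+42·8·12=44862 → min 42150.
Optimal order: ((A_1 × A_2) × (((A_3 × A_4) × A_5) × A_6)) with cost 42150.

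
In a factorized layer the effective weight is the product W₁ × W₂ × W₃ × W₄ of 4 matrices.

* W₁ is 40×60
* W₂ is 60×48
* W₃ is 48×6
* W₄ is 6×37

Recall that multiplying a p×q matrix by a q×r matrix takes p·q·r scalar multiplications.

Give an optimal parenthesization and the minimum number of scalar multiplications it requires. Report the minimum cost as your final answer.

Adjacent pairs: W₁W₂ = 40·60·48 = 115200; W₂W₃ = 60·48·6 = 17280; W₃W₄ = 48·6·37 = 10656.
Length 3: W₁..W₃: k=1: 0+17280+40·60·6=31680; k=2: 115200+0+40·48·6=126720 → min 31680 | W₂..W₄: k=2: 0+10656+60·48·37=117216; k=3: 17280+0+60·6·37=30600 → min 30600.
Length 4: W₁..W₄: k=1: 0+30600+40·60·37=119400; k=2: 115200+10656+40·48·37=196896; k=3: 31680+0+40·6·37=40560 → min 40560.
Optimal parenthesization: ((W₁ × (W₂ × W₃)) × W₄) with cost 40560.

40560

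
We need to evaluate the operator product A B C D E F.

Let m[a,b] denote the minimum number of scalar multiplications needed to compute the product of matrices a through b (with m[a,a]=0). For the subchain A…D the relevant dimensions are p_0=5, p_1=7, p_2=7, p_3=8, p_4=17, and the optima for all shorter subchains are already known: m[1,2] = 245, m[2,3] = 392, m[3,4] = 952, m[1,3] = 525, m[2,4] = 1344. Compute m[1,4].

1205

m[1,4] = min over k∈[1,3] of m[1,k]+m[k+1,4]+p_{0}·p_k·p_{4}.
k=1: 0 + 1344 + 5·7·17 = 1939; k=2: 245 + 952 + 5·7·17 = 1792; k=3: 525 + 0 + 5·8·17 = 1205.
Minimum: 1205 at k=3.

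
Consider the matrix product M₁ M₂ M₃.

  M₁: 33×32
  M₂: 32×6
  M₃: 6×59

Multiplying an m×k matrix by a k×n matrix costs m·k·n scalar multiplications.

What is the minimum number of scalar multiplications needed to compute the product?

18018

Order (M₁ (M₂ M₃)): (M₂ M₃): 32×6 by 6×59 → 32×59, cost 32·6·59 = 11328; (M₁ (M₂ M₃)): 33×32 by 32×59 → 33×59, cost 33·32·59 = 62304; cumulative 73632. Total 73632.
Order ((M₁ M₂) M₃): (M₁ M₂): 33×32 by 32×6 → 33×6, cost 33·32·6 = 6336; ((M₁ M₂) M₃): 33×6 by 6×59 → 33×59, cost 33·6·59 = 11682; cumulative 18018. Total 18018.
Minimum: 18018.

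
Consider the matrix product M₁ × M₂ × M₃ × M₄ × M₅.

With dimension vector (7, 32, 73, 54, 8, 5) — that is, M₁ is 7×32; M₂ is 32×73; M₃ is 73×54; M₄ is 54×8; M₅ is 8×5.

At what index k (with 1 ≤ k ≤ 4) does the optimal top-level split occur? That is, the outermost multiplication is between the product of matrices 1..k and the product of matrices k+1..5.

1

Adjacent pairs: M₁M₂ = 7·32·73 = 16352; M₂M₃ = 32·73·54 = 126144; M₃M₄ = 73·54·8 = 31536; M₄M₅ = 54·8·5 = 2160.
Length 3: M₁..M₃: k=1: 0+126144+7·32·54=138240; k=2: 16352+0+7·73·54=43946 → min 43946 | M₂..M₄: k=2: 0+31536+32·73·8=50224; k=3: 126144+0+32·54·8=139968 → min 50224 | M₃..M₅: k=3: 0+2160+73·54·5=21870; k=4: 31536+0+73·8·5=34456 → min 21870.
Length 4: M₁..M₄: k=1: 0+50224+7·32·8=52016; k=2: 16352+31536+7·73·8=51976; k=3: 43946+0+7·54·8=46970 → min 46970 | M₂..M₅: k=2: 0+21870+32·73·5=33550; k=3: 126144+2160+32·54·5=136944; k=4: 50224+0+32·8·5=51504 → min 33550.
Top-level splits: k=1: (M₁..M₁)·(M₂..M₅) → 0+33550+7·32·5 = 34670; k=2: (M₁..M₂)·(M₃..M₅) → 16352+21870+7·73·5 = 40777; k=3: (M₁..M₃)·(M₄..M₅) → 43946+2160+7·54·5 = 47996; k=4: (M₁..M₄)·(M₅..M₅) → 46970+0+7·8·5 = 47250.
Best split is after M₁, i.e. k = 1.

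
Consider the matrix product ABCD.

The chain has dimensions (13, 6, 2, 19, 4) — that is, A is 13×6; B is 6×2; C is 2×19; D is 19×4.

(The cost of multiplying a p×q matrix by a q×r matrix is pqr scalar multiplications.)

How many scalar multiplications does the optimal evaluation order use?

Adjacent pairs: AB = 13·6·2 = 156; BC = 6·2·19 = 228; CD = 2·19·4 = 152.
Length 3: A..C: k=1: 0+228+13·6·19=1710; k=2: 156+0+13·2·19=650 → min 650 | B..D: k=2: 0+152+6·2·4=200; k=3: 228+0+6·19·4=684 → min 200.
Length 4: A..D: k=1: 0+200+13·6·4=512; k=2: 156+152+13·2·4=412; k=3: 650+0+13·19·4=1638 → min 412.
Optimal order: ((AB)(CD)) with cost 412.

412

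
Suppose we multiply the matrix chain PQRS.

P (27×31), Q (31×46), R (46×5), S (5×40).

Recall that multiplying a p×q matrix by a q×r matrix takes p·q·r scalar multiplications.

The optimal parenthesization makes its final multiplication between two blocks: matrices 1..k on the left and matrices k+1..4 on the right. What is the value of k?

Adjacent pairs: PQ = 27·31·46 = 38502; QR = 31·46·5 = 7130; RS = 46·5·40 = 9200.
Length 3: P..R: k=1: 0+7130+27·31·5=11315; k=2: 38502+0+27·46·5=44712 → min 11315 | Q..S: k=2: 0+9200+31·46·40=66240; k=3: 7130+0+31·5·40=13330 → min 13330.
Top-level splits: k=1: (P..P)·(Q..S) → 0+13330+27·31·40 = 46810; k=2: (P..Q)·(R..S) → 38502+9200+27·46·40 = 97382; k=3: (P..R)·(S..S) → 11315+0+27·5·40 = 16715.
Best split is after R, i.e. k = 3.

3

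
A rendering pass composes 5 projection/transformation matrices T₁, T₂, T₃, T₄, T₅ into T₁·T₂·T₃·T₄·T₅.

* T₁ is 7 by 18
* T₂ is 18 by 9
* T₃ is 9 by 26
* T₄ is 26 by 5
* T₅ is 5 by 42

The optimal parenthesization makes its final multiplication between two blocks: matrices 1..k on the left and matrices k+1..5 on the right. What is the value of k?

Adjacent pairs: T₁T₂ = 7·18·9 = 1134; T₂T₃ = 18·9·26 = 4212; T₃T₄ = 9·26·5 = 1170; T₄T₅ = 26·5·42 = 5460.
Length 3: T₁..T₃: k=1: 0+4212+7·18·26=7488; k=2: 1134+0+7·9·26=2772 → min 2772 | T₂..T₄: k=2: 0+1170+18·9·5=1980; k=3: 4212+0+18·26·5=6552 → min 1980 | T₃..T₅: k=3: 0+5460+9·26·42=15288; k=4: 1170+0+9·5·42=3060 → min 3060.
Length 4: T₁..T₄: k=1: 0+1980+7·18·5=2610; k=2: 1134+1170+7·9·5=2619; k=3: 2772+0+7·26·5=3682 → min 2610 | T₂..T₅: k=2: 0+3060+18·9·42=9864; k=3: 4212+5460+18·26·42=29328; k=4: 1980+0+18·5·42=5760 → min 5760.
Top-level splits: k=1: (T₁..T₁)·(T₂..T₅) → 0+5760+7·18·42 = 11052; k=2: (T₁..T₂)·(T₃..T₅) → 1134+3060+7·9·42 = 6840; k=3: (T₁..T₃)·(T₄..T₅) → 2772+5460+7·26·42 = 15876; k=4: (T₁..T₄)·(T₅..T₅) → 2610+0+7·5·42 = 4080.
Best split is after T₄, i.e. k = 4.

4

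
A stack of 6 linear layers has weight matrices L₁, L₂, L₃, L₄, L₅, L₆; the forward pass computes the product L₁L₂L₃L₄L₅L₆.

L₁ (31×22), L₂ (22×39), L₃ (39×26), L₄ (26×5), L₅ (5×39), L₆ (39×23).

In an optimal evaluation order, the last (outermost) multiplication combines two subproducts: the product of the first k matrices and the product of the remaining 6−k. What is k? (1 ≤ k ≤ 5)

Adjacent pairs: L₁L₂ = 31·22·39 = 26598; L₂L₃ = 22·39·26 = 22308; L₃L₄ = 39·26·5 = 5070; L₄L₅ = 26·5·39 = 5070; L₅L₆ = 5·39·23 = 4485.
Length 3: L₁..L₃: k=1: 0+22308+31·22·26=40040; k=2: 26598+0+31·39·26=58032 → min 40040 | L₂..L₄: k=2: 0+5070+22·39·5=9360; k=3: 22308+0+22·26·5=25168 → min 9360 | L₃..L₅: k=3: 0+5070+39·26·39=44616; k=4: 5070+0+39·5·39=12675 → min 12675 | L₄..L₆: k=4: 0+4485+26·5·23=7475; k=5: 5070+0+26·39·23=28392 → min 7475.
Length 4: L₁..L₄: k=1: 0+9360+31·22·5=12770; k=2: 26598+5070+31·39·5=37713; k=3: 40040+0+31·26·5=44070 → min 12770 | L₂..L₅: k=2: 0+12675+22·39·39=46137; k=3: 22308+5070+22·26·39=49686; k=4: 9360+0+22·5·39=13650 → min 13650 | L₃..L₆: k=3: 0+7475+39·26·23=30797; k=4: 5070+4485+39·5·23=14040; k=5: 12675+0+39·39·23=47658 → min 14040.
Length 5: L₁..L₅: k=1: 0+13650+31·22·39=40248; k=2: 26598+12675+31·39·39=86424; k=3: 40040+5070+31·26·39=76544; k=4: 12770+0+31·5·39=18815 → min 18815 | L₂..L₆: k=2: 0+14040+22·39·23=33774; k=3: 22308+7475+22·26·23=42939; k=4: 9360+4485+22·5·23=16375; k=5: 13650+0+22·39·23=33384 → min 16375.
Top-level splits: k=1: (L₁..L₁)·(L₂..L₆) → 0+16375+31·22·23 = 32061; k=2: (L₁..L₂)·(L₃..L₆) → 26598+14040+31·39·23 = 68445; k=3: (L₁..L₃)·(L₄..L₆) → 40040+7475+31·26·23 = 66053; k=4: (L₁..L₄)·(L₅..L₆) → 12770+4485+31·5·23 = 20820; k=5: (L₁..L₅)·(L₆..L₆) → 18815+0+31·39·23 = 46622.
Best split is after L₄, i.e. k = 4.

4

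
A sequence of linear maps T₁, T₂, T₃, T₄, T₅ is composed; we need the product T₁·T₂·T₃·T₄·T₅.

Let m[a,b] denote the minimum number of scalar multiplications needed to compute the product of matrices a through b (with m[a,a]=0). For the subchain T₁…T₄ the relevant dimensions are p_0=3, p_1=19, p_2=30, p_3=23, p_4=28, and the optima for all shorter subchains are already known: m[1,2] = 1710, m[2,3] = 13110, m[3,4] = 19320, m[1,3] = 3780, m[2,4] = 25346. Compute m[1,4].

m[1,4] = min over k∈[1,3] of m[1,k]+m[k+1,4]+p_{0}·p_k·p_{4}.
k=1: 0 + 25346 + 3·19·28 = 26942; k=2: 1710 + 19320 + 3·30·28 = 23550; k=3: 3780 + 0 + 3·23·28 = 5712.
Minimum: 5712 at k=3.

5712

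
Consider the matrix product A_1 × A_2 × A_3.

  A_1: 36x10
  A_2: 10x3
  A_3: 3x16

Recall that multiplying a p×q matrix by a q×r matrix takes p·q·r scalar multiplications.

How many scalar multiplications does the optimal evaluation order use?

Order (A_1 × (A_2 × A_3)): (A_2 × A_3): 10×3 by 3×16 → 10×16, cost 10·3·16 = 480; (A_1 × (A_2 × A_3)): 36×10 by 10×16 → 36×16, cost 36·10·16 = 5760; cumulative 6240. Total 6240.
Order ((A_1 × A_2) × A_3): (A_1 × A_2): 36×10 by 10×3 → 36×3, cost 36·10·3 = 1080; ((A_1 × A_2) × A_3): 36×3 by 3×16 → 36×16, cost 36·3·16 = 1728; cumulative 2808. Total 2808.
Minimum: 2808.

2808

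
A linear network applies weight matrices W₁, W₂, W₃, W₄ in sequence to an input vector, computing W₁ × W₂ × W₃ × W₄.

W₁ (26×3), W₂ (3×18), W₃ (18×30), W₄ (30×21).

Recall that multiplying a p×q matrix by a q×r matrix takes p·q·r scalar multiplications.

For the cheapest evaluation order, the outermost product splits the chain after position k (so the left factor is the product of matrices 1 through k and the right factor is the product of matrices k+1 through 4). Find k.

1

Adjacent pairs: W₁W₂ = 26·3·18 = 1404; W₂W₃ = 3·18·30 = 1620; W₃W₄ = 18·30·21 = 11340.
Length 3: W₁..W₃: k=1: 0+1620+26·3·30=3960; k=2: 1404+0+26·18·30=15444 → min 3960 | W₂..W₄: k=2: 0+11340+3·18·21=12474; k=3: 1620+0+3·30·21=3510 → min 3510.
Top-level splits: k=1: (W₁..W₁)·(W₂..W₄) → 0+3510+26·3·21 = 5148; k=2: (W₁..W₂)·(W₃..W₄) → 1404+11340+26·18·21 = 22572; k=3: (W₁..W₃)·(W₄..W₄) → 3960+0+26·30·21 = 20340.
Best split is after W₁, i.e. k = 1.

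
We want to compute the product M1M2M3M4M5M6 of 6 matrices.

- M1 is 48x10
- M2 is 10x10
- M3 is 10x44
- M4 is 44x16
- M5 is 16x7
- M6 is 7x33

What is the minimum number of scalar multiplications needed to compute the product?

23156

Adjacent pairs: M1M2 = 48·10·10 = 4800; M2M3 = 10·10·44 = 4400; M3M4 = 10·44·16 = 7040; M4M5 = 44·16·7 = 4928; M5M6 = 16·7·33 = 3696.
Length 3: M1..M3: k=1: 0+4400+48·10·44=25520; k=2: 4800+0+48·10·44=25920 → min 25520 | M2..M4: k=2: 0+7040+10·10·16=8640; k=3: 4400+0+10·44·16=11440 → min 8640 | M3..M5: k=3: 0+4928+10·44·7=8008; k=4: 7040+0+10·16·7=8160 → min 8008 | M4..M6: k=4: 0+3696+44·16·33=26928; k=5: 4928+0+44·7·33=15092 → min 15092.
Length 4: M1..M4: k=1: 0+8640+48·10·16=16320; k=2: 4800+7040+48·10·16=19520; k=3: 25520+0+48·44·16=59312 → min 16320 | M2..M5: k=2: 0+8008+10·10·7=8708; k=3: 4400+4928+10·44·7=12408; k=4: 8640+0+10·16·7=9760 → min 8708 | M3..M6: k=3: 0+15092+10·44·33=29612; k=4: 7040+3696+10·16·33=16016; k=5: 8008+0+10·7·33=10318 → min 10318.
Length 5: M1..M5: k=1: 0+8708+48·10·7=12068; k=2: 4800+8008+48·10·7=16168; k=3: 25520+4928+48·44·7=45232; k=4: 16320+0+48·16·7=21696 → min 12068 | M2..M6: k=2: 0+10318+10·10·33=13618; k=3: 4400+15092+10·44·33=34012; k=4: 8640+3696+10·16·33=17616; k=5: 8708+0+10·7·33=11018 → min 11018.
Length 6: M1..M6: k=1: 0+11018+48·10·33=26858; k=2: 4800+10318+48·10·33=30958; k=3: 25520+15092+48·44·33=110308; k=4: 16320+3696+48·16·33=45360; k=5: 12068+0+48·7·33=23156 → min 23156.
Optimal order: ((M1(M2(M3(M4M5))))M6) with cost 23156.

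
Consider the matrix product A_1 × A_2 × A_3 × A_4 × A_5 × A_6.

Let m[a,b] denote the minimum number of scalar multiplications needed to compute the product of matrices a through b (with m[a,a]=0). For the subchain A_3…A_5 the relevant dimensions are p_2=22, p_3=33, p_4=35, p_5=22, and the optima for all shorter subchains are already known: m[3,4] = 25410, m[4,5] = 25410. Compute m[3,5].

41382

m[3,5] = min over k∈[3,4] of m[3,k]+m[k+1,5]+p_{2}·p_k·p_{5}.
k=3: 0 + 25410 + 22·33·22 = 41382; k=4: 25410 + 0 + 22·35·22 = 42350.
Minimum: 41382 at k=3.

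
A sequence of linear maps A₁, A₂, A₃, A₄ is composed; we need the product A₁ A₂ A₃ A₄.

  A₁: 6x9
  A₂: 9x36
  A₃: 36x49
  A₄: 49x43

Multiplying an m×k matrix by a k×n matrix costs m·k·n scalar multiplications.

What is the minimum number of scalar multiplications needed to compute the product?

25170

Adjacent pairs: A₁A₂ = 6·9·36 = 1944; A₂A₃ = 9·36·49 = 15876; A₃A₄ = 36·49·43 = 75852.
Length 3: A₁..A₃: k=1: 0+15876+6·9·49=18522; k=2: 1944+0+6·36·49=12528 → min 12528 | A₂..A₄: k=2: 0+75852+9·36·43=89784; k=3: 15876+0+9·49·43=34839 → min 34839.
Length 4: A₁..A₄: k=1: 0+34839+6·9·43=37161; k=2: 1944+75852+6·36·43=87084; k=3: 12528+0+6·49·43=25170 → min 25170.
Optimal order: (((A₁ A₂) A₃) A₄) with cost 25170.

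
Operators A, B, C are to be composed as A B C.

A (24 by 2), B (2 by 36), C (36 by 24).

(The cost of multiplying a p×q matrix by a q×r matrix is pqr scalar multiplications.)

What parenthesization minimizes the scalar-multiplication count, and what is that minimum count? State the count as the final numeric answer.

2880

(A (B C)): cost 2880.
((A B) C): cost 22464.
Optimal: (A (B C)) with cost 2880.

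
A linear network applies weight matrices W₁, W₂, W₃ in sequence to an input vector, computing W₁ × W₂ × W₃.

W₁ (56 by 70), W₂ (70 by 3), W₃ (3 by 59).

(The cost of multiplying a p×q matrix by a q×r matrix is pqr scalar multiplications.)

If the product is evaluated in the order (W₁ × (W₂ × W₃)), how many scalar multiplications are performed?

243670

(W₂ × W₃): 70×3 by 3×59 → 70×59, cost 70·3·59 = 12390
(W₁ × (W₂ × W₃)): 56×70 by 70×59 → 56×59, cost 56·70·59 = 231280; cumulative 243670
Total: 243670 scalar multiplications.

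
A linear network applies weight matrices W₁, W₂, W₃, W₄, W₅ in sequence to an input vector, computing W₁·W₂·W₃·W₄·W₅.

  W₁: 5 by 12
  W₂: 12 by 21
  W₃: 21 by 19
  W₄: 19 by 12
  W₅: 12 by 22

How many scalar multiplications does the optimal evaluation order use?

Adjacent pairs: W₁W₂ = 5·12·21 = 1260; W₂W₃ = 12·21·19 = 4788; W₃W₄ = 21·19·12 = 4788; W₄W₅ = 19·12·22 = 5016.
Length 3: W₁..W₃: k=1: 0+4788+5·12·19=5928; k=2: 1260+0+5·21·19=3255 → min 3255 | W₂..W₄: k=2: 0+4788+12·21·12=7812; k=3: 4788+0+12·19·12=7524 → min 7524 | W₃..W₅: k=3: 0+5016+21·19·22=13794; k=4: 4788+0+21·12·22=10332 → min 10332.
Length 4: W₁..W₄: k=1: 0+7524+5·12·12=8244; k=2: 1260+4788+5·21·12=7308; k=3: 3255+0+5·19·12=4395 → min 4395 | W₂..W₅: k=2: 0+10332+12·21·22=15876; k=3: 4788+5016+12·19·22=14820; k=4: 7524+0+12·12·22=10692 → min 10692.
Length 5: W₁..W₅: k=1: 0+10692+5·12·22=12012; k=2: 1260+10332+5·21·22=13902; k=3: 3255+5016+5·19·22=10361; k=4: 4395+0+5·12·22=5715 → min 5715.
Optimal order: ((((W₁·W₂)·W₃)·W₄)·W₅) with cost 5715.

5715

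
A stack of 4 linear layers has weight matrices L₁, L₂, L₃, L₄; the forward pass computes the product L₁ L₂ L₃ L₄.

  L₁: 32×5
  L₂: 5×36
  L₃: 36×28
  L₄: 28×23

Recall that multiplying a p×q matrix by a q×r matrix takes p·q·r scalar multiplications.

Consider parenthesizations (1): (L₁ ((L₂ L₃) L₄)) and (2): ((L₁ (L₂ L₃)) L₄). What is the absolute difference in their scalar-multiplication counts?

18188

Order (1) = (L₁ ((L₂ L₃) L₄)): (L₂ L₃): 5×36 by 36×28 → 5×28, cost 5·36·28 = 5040; ((L₂ L₃) L₄): 5×28 by 28×23 → 5×23, cost 5·28·23 = 3220; cumulative 8260; (L₁ ((L₂ L₃) L₄)): 32×5 by 5×23 → 32×23, cost 32·5·23 = 3680; cumulative 11940. Total 11940.
Order (2) = ((L₁ (L₂ L₃)) L₄): (L₂ L₃): 5×36 by 36×28 → 5×28, cost 5·36·28 = 5040; (L₁ (L₂ L₃)): 32×5 by 5×28 → 32×28, cost 32·5·28 = 4480; cumulative 9520; ((L₁ (L₂ L₃)) L₄): 32×28 by 28×23 → 32×23, cost 32·28·23 = 20608; cumulative 30128. Total 30128.
Difference: |11940 − 30128| = 18188.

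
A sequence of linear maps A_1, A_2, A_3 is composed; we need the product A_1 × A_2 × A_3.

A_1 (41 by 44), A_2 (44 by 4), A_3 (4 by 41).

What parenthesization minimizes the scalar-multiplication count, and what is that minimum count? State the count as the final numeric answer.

(A_1 × (A_2 × A_3)): cost 81180.
((A_1 × A_2) × A_3): cost 13940.
Optimal: ((A_1 × A_2) × A_3) with cost 13940.

13940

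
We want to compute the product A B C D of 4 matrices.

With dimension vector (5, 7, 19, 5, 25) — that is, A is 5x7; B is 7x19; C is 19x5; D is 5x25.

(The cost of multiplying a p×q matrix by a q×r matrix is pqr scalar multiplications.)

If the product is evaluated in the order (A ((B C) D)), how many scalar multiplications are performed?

(B C): 7×19 by 19×5 → 7×5, cost 7·19·5 = 665
((B C) D): 7×5 by 5×25 → 7×25, cost 7·5·25 = 875; cumulative 1540
(A ((B C) D)): 5×7 by 7×25 → 5×25, cost 5·7·25 = 875; cumulative 2415
Total: 2415 scalar multiplications.

2415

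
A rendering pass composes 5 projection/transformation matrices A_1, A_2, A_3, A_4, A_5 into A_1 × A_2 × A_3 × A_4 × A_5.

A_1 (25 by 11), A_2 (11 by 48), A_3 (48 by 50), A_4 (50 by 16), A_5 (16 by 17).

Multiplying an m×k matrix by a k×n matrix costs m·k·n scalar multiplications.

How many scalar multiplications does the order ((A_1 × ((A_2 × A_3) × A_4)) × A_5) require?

(A_2 × A_3): 11×48 by 48×50 → 11×50, cost 11·48·50 = 26400
((A_2 × A_3) × A_4): 11×50 by 50×16 → 11×16, cost 11·50·16 = 8800; cumulative 35200
(A_1 × ((A_2 × A_3) × A_4)): 25×11 by 11×16 → 25×16, cost 25·11·16 = 4400; cumulative 39600
((A_1 × ((A_2 × A_3) × A_4)) × A_5): 25×16 by 16×17 → 25×17, cost 25·16·17 = 6800; cumulative 46400
Total: 46400 scalar multiplications.

46400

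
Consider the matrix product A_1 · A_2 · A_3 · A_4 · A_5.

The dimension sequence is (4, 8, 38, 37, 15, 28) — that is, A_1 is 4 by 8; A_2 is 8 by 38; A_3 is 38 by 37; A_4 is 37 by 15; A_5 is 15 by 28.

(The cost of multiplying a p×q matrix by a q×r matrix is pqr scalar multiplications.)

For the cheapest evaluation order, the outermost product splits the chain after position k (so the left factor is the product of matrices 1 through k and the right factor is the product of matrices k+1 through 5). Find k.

4

Adjacent pairs: A_1A_2 = 4·8·38 = 1216; A_2A_3 = 8·38·37 = 11248; A_3A_4 = 38·37·15 = 21090; A_4A_5 = 37·15·28 = 15540.
Length 3: A_1..A_3: k=1: 0+11248+4·8·37=12432; k=2: 1216+0+4·38·37=6840 → min 6840 | A_2..A_4: k=2: 0+21090+8·38·15=25650; k=3: 11248+0+8·37·15=15688 → min 15688 | A_3..A_5: k=3: 0+15540+38·37·28=54908; k=4: 21090+0+38·15·28=37050 → min 37050.
Length 4: A_1..A_4: k=1: 0+15688+4·8·15=16168; k=2: 1216+21090+4·38·15=24586; k=3: 6840+0+4·37·15=9060 → min 9060 | A_2..A_5: k=2: 0+37050+8·38·28=45562; k=3: 11248+15540+8·37·28=35076; k=4: 15688+0+8·15·28=19048 → min 19048.
Top-level splits: k=1: (A_1..A_1)·(A_2..A_5) → 0+19048+4·8·28 = 19944; k=2: (A_1..A_2)·(A_3..A_5) → 1216+37050+4·38·28 = 42522; k=3: (A_1..A_3)·(A_4..A_5) → 6840+15540+4·37·28 = 26524; k=4: (A_1..A_4)·(A_5..A_5) → 9060+0+4·15·28 = 10740.
Best split is after A_4, i.e. k = 4.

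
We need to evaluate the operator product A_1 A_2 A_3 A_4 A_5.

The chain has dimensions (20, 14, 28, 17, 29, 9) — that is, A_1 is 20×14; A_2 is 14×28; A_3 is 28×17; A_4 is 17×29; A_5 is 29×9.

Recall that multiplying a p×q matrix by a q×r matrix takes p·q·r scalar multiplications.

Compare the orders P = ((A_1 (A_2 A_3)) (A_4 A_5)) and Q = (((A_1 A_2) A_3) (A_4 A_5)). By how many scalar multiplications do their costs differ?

5936

Order P = ((A_1 (A_2 A_3)) (A_4 A_5)): (A_2 A_3): 14×28 by 28×17 → 14×17, cost 14·28·17 = 6664; (A_1 (A_2 A_3)): 20×14 by 14×17 → 20×17, cost 20·14·17 = 4760; cumulative 11424; (A_4 A_5): 17×29 by 29×9 → 17×9, cost 17·29·9 = 4437; ((A_1 (A_2 A_3)) (A_4 A_5)): 20×17 by 17×9 → 20×9, cost 20·17·9 = 3060; cumulative 18921. Total 18921.
Order Q = (((A_1 A_2) A_3) (A_4 A_5)): (A_1 A_2): 20×14 by 14×28 → 20×28, cost 20·14·28 = 7840; ((A_1 A_2) A_3): 20×28 by 28×17 → 20×17, cost 20·28·17 = 9520; cumulative 17360; (A_4 A_5): 17×29 by 29×9 → 17×9, cost 17·29·9 = 4437; (((A_1 A_2) A_3) (A_4 A_5)): 20×17 by 17×9 → 20×9, cost 20·17·9 = 3060; cumulative 24857. Total 24857.
Difference: |18921 − 24857| = 5936.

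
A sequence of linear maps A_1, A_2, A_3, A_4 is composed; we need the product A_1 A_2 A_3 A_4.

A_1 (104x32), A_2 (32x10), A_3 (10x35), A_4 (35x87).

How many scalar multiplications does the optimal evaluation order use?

154210

Adjacent pairs: A_1A_2 = 104·32·10 = 33280; A_2A_3 = 32·10·35 = 11200; A_3A_4 = 10·35·87 = 30450.
Length 3: A_1..A_3: k=1: 0+11200+104·32·35=127680; k=2: 33280+0+104·10·35=69680 → min 69680 | A_2..A_4: k=2: 0+30450+32·10·87=58290; k=3: 11200+0+32·35·87=108640 → min 58290.
Length 4: A_1..A_4: k=1: 0+58290+104·32·87=347826; k=2: 33280+30450+104·10·87=154210; k=3: 69680+0+104·35·87=386360 → min 154210.
Optimal order: ((A_1 A_2) (A_3 A_4)) with cost 154210.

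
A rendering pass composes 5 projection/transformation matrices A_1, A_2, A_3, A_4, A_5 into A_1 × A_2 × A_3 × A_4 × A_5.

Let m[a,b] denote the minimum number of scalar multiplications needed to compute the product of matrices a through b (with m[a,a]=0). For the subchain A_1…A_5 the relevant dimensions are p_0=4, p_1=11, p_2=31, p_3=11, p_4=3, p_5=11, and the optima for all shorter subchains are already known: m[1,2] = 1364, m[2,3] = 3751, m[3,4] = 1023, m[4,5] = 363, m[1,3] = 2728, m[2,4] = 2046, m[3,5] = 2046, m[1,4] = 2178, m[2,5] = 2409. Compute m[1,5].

2310

m[1,5] = min over k∈[1,4] of m[1,k]+m[k+1,5]+p_{0}·p_k·p_{5}.
k=1: 0 + 2409 + 4·11·11 = 2893; k=2: 1364 + 2046 + 4·31·11 = 4774; k=3: 2728 + 363 + 4·11·11 = 3575; k=4: 2178 + 0 + 4·3·11 = 2310.
Minimum: 2310 at k=4.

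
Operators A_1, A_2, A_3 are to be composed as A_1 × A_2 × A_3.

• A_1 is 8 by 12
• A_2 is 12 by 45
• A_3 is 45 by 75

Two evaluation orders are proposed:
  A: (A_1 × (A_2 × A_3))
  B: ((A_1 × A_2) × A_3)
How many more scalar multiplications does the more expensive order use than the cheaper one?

Order A = (A_1 × (A_2 × A_3)): (A_2 × A_3): 12×45 by 45×75 → 12×75, cost 12·45·75 = 40500; (A_1 × (A_2 × A_3)): 8×12 by 12×75 → 8×75, cost 8·12·75 = 7200; cumulative 47700. Total 47700.
Order B = ((A_1 × A_2) × A_3): (A_1 × A_2): 8×12 by 12×45 → 8×45, cost 8·12·45 = 4320; ((A_1 × A_2) × A_3): 8×45 by 45×75 → 8×75, cost 8·45·75 = 27000; cumulative 31320. Total 31320.
Difference: |47700 − 31320| = 16380.

16380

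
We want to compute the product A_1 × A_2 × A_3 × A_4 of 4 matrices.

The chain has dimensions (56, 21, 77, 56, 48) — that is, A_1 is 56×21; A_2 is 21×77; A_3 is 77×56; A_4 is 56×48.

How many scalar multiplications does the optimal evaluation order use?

Adjacent pairs: A_1A_2 = 56·21·77 = 90552; A_2A_3 = 21·77·56 = 90552; A_3A_4 = 77·56·48 = 206976.
Length 3: A_1..A_3: k=1: 0+90552+56·21·56=156408; k=2: 90552+0+56·77·56=332024 → min 156408 | A_2..A_4: k=2: 0+206976+21·77·48=284592; k=3: 90552+0+21·56·48=147000 → min 147000.
Length 4: A_1..A_4: k=1: 0+147000+56·21·48=203448; k=2: 90552+206976+56·77·48=504504; k=3: 156408+0+56·56·48=306936 → min 203448.
Optimal order: (A_1 × ((A_2 × A_3) × A_4)) with cost 203448.

203448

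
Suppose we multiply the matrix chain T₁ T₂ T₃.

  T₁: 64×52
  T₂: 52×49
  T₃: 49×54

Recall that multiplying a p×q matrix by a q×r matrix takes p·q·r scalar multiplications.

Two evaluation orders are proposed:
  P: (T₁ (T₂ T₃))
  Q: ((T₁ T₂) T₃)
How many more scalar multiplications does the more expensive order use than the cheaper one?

Order P = (T₁ (T₂ T₃)): (T₂ T₃): 52×49 by 49×54 → 52×54, cost 52·49·54 = 137592; (T₁ (T₂ T₃)): 64×52 by 52×54 → 64×54, cost 64·52·54 = 179712; cumulative 317304. Total 317304.
Order Q = ((T₁ T₂) T₃): (T₁ T₂): 64×52 by 52×49 → 64×49, cost 64·52·49 = 163072; ((T₁ T₂) T₃): 64×49 by 49×54 → 64×54, cost 64·49·54 = 169344; cumulative 332416. Total 332416.
Difference: |317304 − 332416| = 15112.

15112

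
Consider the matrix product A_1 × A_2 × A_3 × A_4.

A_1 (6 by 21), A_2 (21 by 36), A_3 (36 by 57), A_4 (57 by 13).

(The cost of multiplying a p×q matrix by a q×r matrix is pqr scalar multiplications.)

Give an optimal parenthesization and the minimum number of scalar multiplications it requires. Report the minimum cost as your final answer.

Adjacent pairs: A_1A_2 = 6·21·36 = 4536; A_2A_3 = 21·36·57 = 43092; A_3A_4 = 36·57·13 = 26676.
Length 3: A_1..A_3: k=1: 0+43092+6·21·57=50274; k=2: 4536+0+6·36·57=16848 → min 16848 | A_2..A_4: k=2: 0+26676+21·36·13=36504; k=3: 43092+0+21·57·13=58653 → min 36504.
Length 4: A_1..A_4: k=1: 0+36504+6·21·13=38142; k=2: 4536+26676+6·36·13=34020; k=3: 16848+0+6·57·13=21294 → min 21294.
Optimal parenthesization: (((A_1 × A_2) × A_3) × A_4) with cost 21294.

21294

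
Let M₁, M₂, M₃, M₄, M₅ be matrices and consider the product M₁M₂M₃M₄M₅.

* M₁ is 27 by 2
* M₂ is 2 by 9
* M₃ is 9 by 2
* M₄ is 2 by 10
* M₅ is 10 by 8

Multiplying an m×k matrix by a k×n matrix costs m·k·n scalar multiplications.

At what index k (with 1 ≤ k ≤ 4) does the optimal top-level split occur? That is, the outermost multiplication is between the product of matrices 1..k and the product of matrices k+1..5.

Adjacent pairs: M₁M₂ = 27·2·9 = 486; M₂M₃ = 2·9·2 = 36; M₃M₄ = 9·2·10 = 180; M₄M₅ = 2·10·8 = 160.
Length 3: M₁..M₃: k=1: 0+36+27·2·2=144; k=2: 486+0+27·9·2=972 → min 144 | M₂..M₄: k=2: 0+180+2·9·10=360; k=3: 36+0+2·2·10=76 → min 76 | M₃..M₅: k=3: 0+160+9·2·8=304; k=4: 180+0+9·10·8=900 → min 304.
Length 4: M₁..M₄: k=1: 0+76+27·2·10=616; k=2: 486+180+27·9·10=3096; k=3: 144+0+27·2·10=684 → min 616 | M₂..M₅: k=2: 0+304+2·9·8=448; k=3: 36+160+2·2·8=228; k=4: 76+0+2·10·8=236 → min 228.
Top-level splits: k=1: (M₁..M₁)·(M₂..M₅) → 0+228+27·2·8 = 660; k=2: (M₁..M₂)·(M₃..M₅) → 486+304+27·9·8 = 2734; k=3: (M₁..M₃)·(M₄..M₅) → 144+160+27·2·8 = 736; k=4: (M₁..M₄)·(M₅..M₅) → 616+0+27·10·8 = 2776.
Best split is after M₁, i.e. k = 1.

1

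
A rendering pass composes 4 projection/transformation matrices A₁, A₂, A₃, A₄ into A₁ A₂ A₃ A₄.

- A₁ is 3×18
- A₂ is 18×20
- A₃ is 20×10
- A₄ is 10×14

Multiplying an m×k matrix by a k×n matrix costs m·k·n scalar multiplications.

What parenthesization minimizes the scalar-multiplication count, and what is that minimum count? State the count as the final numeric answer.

Adjacent pairs: A₁A₂ = 3·18·20 = 1080; A₂A₃ = 18·20·10 = 3600; A₃A₄ = 20·10·14 = 2800.
Length 3: A₁..A₃: k=1: 0+3600+3·18·10=4140; k=2: 1080+0+3·20·10=1680 → min 1680 | A₂..A₄: k=2: 0+2800+18·20·14=7840; k=3: 3600+0+18·10·14=6120 → min 6120.
Length 4: A₁..A₄: k=1: 0+6120+3·18·14=6876; k=2: 1080+2800+3·20·14=4720; k=3: 1680+0+3·10·14=2100 → min 2100.
Optimal parenthesization: (((A₁ A₂) A₃) A₄) with cost 2100.

2100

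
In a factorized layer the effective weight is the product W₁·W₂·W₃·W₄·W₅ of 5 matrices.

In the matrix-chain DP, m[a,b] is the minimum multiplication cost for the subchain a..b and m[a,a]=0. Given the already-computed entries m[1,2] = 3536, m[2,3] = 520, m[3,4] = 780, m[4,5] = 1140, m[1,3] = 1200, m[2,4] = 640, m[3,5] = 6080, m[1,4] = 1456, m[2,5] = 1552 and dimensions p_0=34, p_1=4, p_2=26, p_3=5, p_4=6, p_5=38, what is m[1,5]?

6720

m[1,5] = min over k∈[1,4] of m[1,k]+m[k+1,5]+p_{0}·p_k·p_{5}.
k=1: 0 + 1552 + 34·4·38 = 6720; k=2: 3536 + 6080 + 34·26·38 = 43208; k=3: 1200 + 1140 + 34·5·38 = 8800; k=4: 1456 + 0 + 34·6·38 = 9208.
Minimum: 6720 at k=1.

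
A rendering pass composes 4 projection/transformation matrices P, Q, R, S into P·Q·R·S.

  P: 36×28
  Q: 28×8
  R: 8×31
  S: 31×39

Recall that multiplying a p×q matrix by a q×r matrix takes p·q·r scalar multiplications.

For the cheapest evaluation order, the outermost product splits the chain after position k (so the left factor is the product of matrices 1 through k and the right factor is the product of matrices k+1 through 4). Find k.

2

Adjacent pairs: PQ = 36·28·8 = 8064; QR = 28·8·31 = 6944; RS = 8·31·39 = 9672.
Length 3: P..R: k=1: 0+6944+36·28·31=38192; k=2: 8064+0+36·8·31=16992 → min 16992 | Q..S: k=2: 0+9672+28·8·39=18408; k=3: 6944+0+28·31·39=40796 → min 18408.
Top-level splits: k=1: (P..P)·(Q..S) → 0+18408+36·28·39 = 57720; k=2: (P..Q)·(R..S) → 8064+9672+36·8·39 = 28968; k=3: (P..R)·(S..S) → 16992+0+36·31·39 = 60516.
Best split is after Q, i.e. k = 2.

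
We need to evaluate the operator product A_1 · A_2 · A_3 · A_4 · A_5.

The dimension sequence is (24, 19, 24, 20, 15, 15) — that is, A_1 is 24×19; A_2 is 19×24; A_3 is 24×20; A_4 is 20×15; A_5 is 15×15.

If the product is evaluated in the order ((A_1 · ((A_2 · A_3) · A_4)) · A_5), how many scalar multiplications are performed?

(A_2 · A_3): 19×24 by 24×20 → 19×20, cost 19·24·20 = 9120
((A_2 · A_3) · A_4): 19×20 by 20×15 → 19×15, cost 19·20·15 = 5700; cumulative 14820
(A_1 · ((A_2 · A_3) · A_4)): 24×19 by 19×15 → 24×15, cost 24·19·15 = 6840; cumulative 21660
((A_1 · ((A_2 · A_3) · A_4)) · A_5): 24×15 by 15×15 → 24×15, cost 24·15·15 = 5400; cumulative 27060
Total: 27060 scalar multiplications.

27060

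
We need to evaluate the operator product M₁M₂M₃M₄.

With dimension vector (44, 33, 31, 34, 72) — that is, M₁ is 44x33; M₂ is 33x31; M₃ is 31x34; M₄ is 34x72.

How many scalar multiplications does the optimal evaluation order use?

191862

Adjacent pairs: M₁M₂ = 44·33·31 = 45012; M₂M₃ = 33·31·34 = 34782; M₃M₄ = 31·34·72 = 75888.
Length 3: M₁..M₃: k=1: 0+34782+44·33·34=84150; k=2: 45012+0+44·31·34=91388 → min 84150 | M₂..M₄: k=2: 0+75888+33·31·72=149544; k=3: 34782+0+33·34·72=115566 → min 115566.
Length 4: M₁..M₄: k=1: 0+115566+44·33·72=220110; k=2: 45012+75888+44·31·72=219108; k=3: 84150+0+44·34·72=191862 → min 191862.
Optimal order: ((M₁(M₂M₃))M₄) with cost 191862.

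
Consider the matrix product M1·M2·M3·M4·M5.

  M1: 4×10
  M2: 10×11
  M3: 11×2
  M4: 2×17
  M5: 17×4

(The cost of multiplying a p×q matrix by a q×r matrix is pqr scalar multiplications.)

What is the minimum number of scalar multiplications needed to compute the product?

468

Adjacent pairs: M1M2 = 4·10·11 = 440; M2M3 = 10·11·2 = 220; M3M4 = 11·2·17 = 374; M4M5 = 2·17·4 = 136.
Length 3: M1..M3: k=1: 0+220+4·10·2=300; k=2: 440+0+4·11·2=528 → min 300 | M2..M4: k=2: 0+374+10·11·17=2244; k=3: 220+0+10·2·17=560 → min 560 | M3..M5: k=3: 0+136+11·2·4=224; k=4: 374+0+11·17·4=1122 → min 224.
Length 4: M1..M4: k=1: 0+560+4·10·17=1240; k=2: 440+374+4·11·17=1562; k=3: 300+0+4·2·17=436 → min 436 | M2..M5: k=2: 0+224+10·11·4=664; k=3: 220+136+10·2·4=436; k=4: 560+0+10·17·4=1240 → min 436.
Length 5: M1..M5: k=1: 0+436+4·10·4=596; k=2: 440+224+4·11·4=840; k=3: 300+136+4·2·4=468; k=4: 436+0+4·17·4=708 → min 468.
Optimal order: ((M1·(M2·M3))·(M4·M5)) with cost 468.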